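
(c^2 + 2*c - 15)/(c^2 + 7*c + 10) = (c - 3)/(c + 2)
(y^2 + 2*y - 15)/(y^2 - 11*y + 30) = (y^2 + 2*y - 15)/(y^2 - 11*y + 30)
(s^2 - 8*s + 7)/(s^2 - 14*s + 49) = (s - 1)/(s - 7)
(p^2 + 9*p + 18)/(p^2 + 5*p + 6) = (p + 6)/(p + 2)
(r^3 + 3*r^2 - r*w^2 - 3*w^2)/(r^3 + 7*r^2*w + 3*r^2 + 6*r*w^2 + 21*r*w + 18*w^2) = (r - w)/(r + 6*w)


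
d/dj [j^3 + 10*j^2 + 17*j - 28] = 3*j^2 + 20*j + 17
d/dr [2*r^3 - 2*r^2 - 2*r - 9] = 6*r^2 - 4*r - 2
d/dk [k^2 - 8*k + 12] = 2*k - 8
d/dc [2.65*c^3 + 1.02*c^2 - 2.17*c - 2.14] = 7.95*c^2 + 2.04*c - 2.17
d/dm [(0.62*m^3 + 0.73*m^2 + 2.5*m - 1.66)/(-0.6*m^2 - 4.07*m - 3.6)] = (-0.372*m^4 - 5.0468*m^3 - 8.1671*m^2 - 7.248*m - 15.7562)/(0.36*m^4 + 4.884*m^3 + 20.8849*m^2 + 29.304*m + 12.96)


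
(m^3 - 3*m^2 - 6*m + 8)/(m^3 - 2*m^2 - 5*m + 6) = (m - 4)/(m - 3)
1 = 1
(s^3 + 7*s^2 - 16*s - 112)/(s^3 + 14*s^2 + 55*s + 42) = (s^2 - 16)/(s^2 + 7*s + 6)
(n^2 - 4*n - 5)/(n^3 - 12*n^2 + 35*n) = (n + 1)/(n*(n - 7))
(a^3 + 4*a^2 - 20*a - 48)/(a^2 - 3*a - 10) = (a^2 + 2*a - 24)/(a - 5)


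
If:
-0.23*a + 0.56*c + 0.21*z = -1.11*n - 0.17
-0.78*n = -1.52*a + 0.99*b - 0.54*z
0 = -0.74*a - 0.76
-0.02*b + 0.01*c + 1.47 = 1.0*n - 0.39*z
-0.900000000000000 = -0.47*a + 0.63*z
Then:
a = -1.03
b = -3.30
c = -1.23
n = 0.67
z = -2.19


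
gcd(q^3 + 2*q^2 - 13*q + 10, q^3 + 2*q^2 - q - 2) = q - 1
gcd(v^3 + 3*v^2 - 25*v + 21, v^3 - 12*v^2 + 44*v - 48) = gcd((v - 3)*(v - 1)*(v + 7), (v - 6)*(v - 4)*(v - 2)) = 1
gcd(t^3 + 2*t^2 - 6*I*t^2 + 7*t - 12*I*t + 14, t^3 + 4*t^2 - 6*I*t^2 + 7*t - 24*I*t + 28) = t^2 - 6*I*t + 7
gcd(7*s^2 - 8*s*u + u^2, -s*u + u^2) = s - u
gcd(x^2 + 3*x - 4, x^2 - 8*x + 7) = x - 1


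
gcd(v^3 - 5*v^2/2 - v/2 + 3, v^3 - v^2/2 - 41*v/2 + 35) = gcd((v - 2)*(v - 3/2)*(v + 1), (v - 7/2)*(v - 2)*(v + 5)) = v - 2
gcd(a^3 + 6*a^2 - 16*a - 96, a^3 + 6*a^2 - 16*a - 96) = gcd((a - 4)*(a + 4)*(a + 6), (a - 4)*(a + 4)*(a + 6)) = a^3 + 6*a^2 - 16*a - 96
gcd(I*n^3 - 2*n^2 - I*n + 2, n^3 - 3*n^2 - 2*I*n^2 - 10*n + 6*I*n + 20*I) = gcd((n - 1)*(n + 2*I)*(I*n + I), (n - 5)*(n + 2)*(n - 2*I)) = 1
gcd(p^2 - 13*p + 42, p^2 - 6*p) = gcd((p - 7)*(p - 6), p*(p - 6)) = p - 6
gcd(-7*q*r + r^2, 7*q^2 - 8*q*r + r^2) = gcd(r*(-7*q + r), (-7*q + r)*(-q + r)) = 7*q - r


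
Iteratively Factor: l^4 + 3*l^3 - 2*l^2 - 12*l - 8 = (l - 2)*(l^3 + 5*l^2 + 8*l + 4) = (l - 2)*(l + 2)*(l^2 + 3*l + 2) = (l - 2)*(l + 2)^2*(l + 1)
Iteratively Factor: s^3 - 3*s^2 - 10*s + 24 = (s - 2)*(s^2 - s - 12) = (s - 2)*(s + 3)*(s - 4)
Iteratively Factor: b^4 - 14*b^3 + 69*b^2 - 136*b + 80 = (b - 1)*(b^3 - 13*b^2 + 56*b - 80) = (b - 5)*(b - 1)*(b^2 - 8*b + 16) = (b - 5)*(b - 4)*(b - 1)*(b - 4)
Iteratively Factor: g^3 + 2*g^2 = (g)*(g^2 + 2*g) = g^2*(g + 2)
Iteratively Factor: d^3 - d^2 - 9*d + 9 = (d - 3)*(d^2 + 2*d - 3) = (d - 3)*(d - 1)*(d + 3)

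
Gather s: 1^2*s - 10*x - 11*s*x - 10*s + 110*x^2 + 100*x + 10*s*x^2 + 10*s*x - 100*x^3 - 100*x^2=s*(10*x^2 - x - 9) - 100*x^3 + 10*x^2 + 90*x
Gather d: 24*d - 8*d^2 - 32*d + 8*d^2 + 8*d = 0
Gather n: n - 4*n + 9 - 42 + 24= -3*n - 9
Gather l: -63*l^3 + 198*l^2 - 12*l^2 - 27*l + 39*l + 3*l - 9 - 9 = -63*l^3 + 186*l^2 + 15*l - 18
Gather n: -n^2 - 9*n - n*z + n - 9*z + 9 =-n^2 + n*(-z - 8) - 9*z + 9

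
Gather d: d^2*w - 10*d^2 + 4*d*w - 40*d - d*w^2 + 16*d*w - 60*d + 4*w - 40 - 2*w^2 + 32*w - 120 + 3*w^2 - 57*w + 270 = d^2*(w - 10) + d*(-w^2 + 20*w - 100) + w^2 - 21*w + 110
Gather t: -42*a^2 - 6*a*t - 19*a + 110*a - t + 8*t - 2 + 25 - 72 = -42*a^2 + 91*a + t*(7 - 6*a) - 49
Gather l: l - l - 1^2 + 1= 0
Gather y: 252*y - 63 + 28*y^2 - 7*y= 28*y^2 + 245*y - 63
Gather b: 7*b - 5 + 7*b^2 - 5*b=7*b^2 + 2*b - 5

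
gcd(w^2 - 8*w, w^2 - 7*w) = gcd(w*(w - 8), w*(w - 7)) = w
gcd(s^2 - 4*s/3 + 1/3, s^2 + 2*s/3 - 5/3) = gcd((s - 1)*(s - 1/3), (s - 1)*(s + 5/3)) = s - 1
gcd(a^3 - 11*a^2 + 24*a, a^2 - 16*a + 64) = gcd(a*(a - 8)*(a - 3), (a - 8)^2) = a - 8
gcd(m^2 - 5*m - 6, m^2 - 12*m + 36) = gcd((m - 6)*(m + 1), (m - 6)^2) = m - 6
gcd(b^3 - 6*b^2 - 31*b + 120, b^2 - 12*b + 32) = b - 8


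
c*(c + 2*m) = c^2 + 2*c*m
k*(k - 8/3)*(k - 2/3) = k^3 - 10*k^2/3 + 16*k/9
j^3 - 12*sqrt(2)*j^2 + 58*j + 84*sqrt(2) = (j - 7*sqrt(2))*(j - 6*sqrt(2))*(j + sqrt(2))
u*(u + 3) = u^2 + 3*u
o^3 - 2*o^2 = o^2*(o - 2)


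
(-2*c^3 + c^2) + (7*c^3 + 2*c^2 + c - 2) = 5*c^3 + 3*c^2 + c - 2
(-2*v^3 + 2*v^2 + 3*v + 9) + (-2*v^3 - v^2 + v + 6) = -4*v^3 + v^2 + 4*v + 15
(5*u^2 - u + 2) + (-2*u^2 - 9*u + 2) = 3*u^2 - 10*u + 4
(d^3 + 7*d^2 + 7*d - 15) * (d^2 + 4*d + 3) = d^5 + 11*d^4 + 38*d^3 + 34*d^2 - 39*d - 45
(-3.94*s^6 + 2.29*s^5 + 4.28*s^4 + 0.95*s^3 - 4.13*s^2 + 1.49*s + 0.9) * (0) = 0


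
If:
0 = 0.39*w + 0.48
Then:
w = -1.23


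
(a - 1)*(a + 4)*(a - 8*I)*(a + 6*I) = a^4 + 3*a^3 - 2*I*a^3 + 44*a^2 - 6*I*a^2 + 144*a + 8*I*a - 192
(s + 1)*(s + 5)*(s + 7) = s^3 + 13*s^2 + 47*s + 35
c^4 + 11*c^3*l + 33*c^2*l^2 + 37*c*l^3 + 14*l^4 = (c + l)^2*(c + 2*l)*(c + 7*l)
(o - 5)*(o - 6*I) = o^2 - 5*o - 6*I*o + 30*I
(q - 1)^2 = q^2 - 2*q + 1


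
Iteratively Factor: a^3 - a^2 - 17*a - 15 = (a + 3)*(a^2 - 4*a - 5) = (a - 5)*(a + 3)*(a + 1)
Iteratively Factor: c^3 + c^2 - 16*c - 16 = (c + 4)*(c^2 - 3*c - 4) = (c - 4)*(c + 4)*(c + 1)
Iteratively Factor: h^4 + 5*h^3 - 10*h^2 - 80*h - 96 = (h - 4)*(h^3 + 9*h^2 + 26*h + 24) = (h - 4)*(h + 2)*(h^2 + 7*h + 12) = (h - 4)*(h + 2)*(h + 3)*(h + 4)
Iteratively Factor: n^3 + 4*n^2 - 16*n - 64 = (n - 4)*(n^2 + 8*n + 16) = (n - 4)*(n + 4)*(n + 4)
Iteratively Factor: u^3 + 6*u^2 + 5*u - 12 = (u + 3)*(u^2 + 3*u - 4) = (u - 1)*(u + 3)*(u + 4)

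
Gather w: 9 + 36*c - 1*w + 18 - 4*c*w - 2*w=36*c + w*(-4*c - 3) + 27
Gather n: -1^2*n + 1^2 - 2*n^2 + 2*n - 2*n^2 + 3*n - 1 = -4*n^2 + 4*n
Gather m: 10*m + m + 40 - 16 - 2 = 11*m + 22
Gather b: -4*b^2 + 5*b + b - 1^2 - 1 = -4*b^2 + 6*b - 2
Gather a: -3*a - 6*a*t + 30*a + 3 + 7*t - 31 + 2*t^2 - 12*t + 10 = a*(27 - 6*t) + 2*t^2 - 5*t - 18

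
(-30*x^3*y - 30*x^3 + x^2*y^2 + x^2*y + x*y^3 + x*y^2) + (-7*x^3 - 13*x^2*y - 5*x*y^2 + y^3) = -30*x^3*y - 37*x^3 + x^2*y^2 - 12*x^2*y + x*y^3 - 4*x*y^2 + y^3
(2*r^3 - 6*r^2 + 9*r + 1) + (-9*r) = 2*r^3 - 6*r^2 + 1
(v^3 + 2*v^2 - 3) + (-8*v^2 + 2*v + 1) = v^3 - 6*v^2 + 2*v - 2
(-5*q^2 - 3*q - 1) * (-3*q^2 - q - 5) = 15*q^4 + 14*q^3 + 31*q^2 + 16*q + 5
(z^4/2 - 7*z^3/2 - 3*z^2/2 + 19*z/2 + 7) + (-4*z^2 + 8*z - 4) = z^4/2 - 7*z^3/2 - 11*z^2/2 + 35*z/2 + 3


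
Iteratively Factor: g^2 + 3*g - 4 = (g - 1)*(g + 4)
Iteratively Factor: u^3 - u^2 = (u - 1)*(u^2) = u*(u - 1)*(u)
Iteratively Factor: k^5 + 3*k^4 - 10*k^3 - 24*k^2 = (k)*(k^4 + 3*k^3 - 10*k^2 - 24*k) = k*(k + 4)*(k^3 - k^2 - 6*k) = k^2*(k + 4)*(k^2 - k - 6) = k^2*(k - 3)*(k + 4)*(k + 2)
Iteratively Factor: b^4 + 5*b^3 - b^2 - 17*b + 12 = (b - 1)*(b^3 + 6*b^2 + 5*b - 12) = (b - 1)*(b + 4)*(b^2 + 2*b - 3) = (b - 1)^2*(b + 4)*(b + 3)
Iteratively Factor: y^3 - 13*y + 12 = (y - 3)*(y^2 + 3*y - 4) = (y - 3)*(y - 1)*(y + 4)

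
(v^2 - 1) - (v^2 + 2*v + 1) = -2*v - 2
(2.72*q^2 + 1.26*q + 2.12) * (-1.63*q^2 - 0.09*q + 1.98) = -4.4336*q^4 - 2.2986*q^3 + 1.8166*q^2 + 2.304*q + 4.1976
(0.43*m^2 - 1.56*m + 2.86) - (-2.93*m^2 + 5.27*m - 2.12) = 3.36*m^2 - 6.83*m + 4.98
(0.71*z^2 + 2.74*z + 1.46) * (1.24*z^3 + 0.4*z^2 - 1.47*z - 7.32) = 0.8804*z^5 + 3.6816*z^4 + 1.8627*z^3 - 8.641*z^2 - 22.203*z - 10.6872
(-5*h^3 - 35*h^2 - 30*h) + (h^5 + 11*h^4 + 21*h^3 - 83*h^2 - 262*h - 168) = h^5 + 11*h^4 + 16*h^3 - 118*h^2 - 292*h - 168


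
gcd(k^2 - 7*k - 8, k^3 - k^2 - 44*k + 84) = 1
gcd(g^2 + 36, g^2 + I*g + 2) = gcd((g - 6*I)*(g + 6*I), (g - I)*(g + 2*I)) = 1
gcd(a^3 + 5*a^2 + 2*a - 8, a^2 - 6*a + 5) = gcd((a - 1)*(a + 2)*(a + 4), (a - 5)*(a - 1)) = a - 1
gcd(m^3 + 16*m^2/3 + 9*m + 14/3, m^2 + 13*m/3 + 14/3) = m^2 + 13*m/3 + 14/3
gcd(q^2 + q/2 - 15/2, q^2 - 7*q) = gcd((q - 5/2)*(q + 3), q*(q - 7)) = 1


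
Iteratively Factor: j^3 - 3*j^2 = (j)*(j^2 - 3*j) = j^2*(j - 3)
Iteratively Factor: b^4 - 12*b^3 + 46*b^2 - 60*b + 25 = (b - 1)*(b^3 - 11*b^2 + 35*b - 25) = (b - 5)*(b - 1)*(b^2 - 6*b + 5) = (b - 5)*(b - 1)^2*(b - 5)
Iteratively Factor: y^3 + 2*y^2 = (y + 2)*(y^2) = y*(y + 2)*(y)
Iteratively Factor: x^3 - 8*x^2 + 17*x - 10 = (x - 2)*(x^2 - 6*x + 5) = (x - 5)*(x - 2)*(x - 1)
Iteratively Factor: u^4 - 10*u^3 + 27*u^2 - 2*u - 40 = (u - 2)*(u^3 - 8*u^2 + 11*u + 20) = (u - 2)*(u + 1)*(u^2 - 9*u + 20) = (u - 5)*(u - 2)*(u + 1)*(u - 4)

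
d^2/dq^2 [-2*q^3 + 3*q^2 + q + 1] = 6 - 12*q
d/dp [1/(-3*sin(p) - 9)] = cos(p)/(3*(sin(p) + 3)^2)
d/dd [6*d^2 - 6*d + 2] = 12*d - 6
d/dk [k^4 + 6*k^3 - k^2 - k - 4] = 4*k^3 + 18*k^2 - 2*k - 1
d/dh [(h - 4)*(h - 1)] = 2*h - 5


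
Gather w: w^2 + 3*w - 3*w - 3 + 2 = w^2 - 1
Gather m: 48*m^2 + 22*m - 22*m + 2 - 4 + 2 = 48*m^2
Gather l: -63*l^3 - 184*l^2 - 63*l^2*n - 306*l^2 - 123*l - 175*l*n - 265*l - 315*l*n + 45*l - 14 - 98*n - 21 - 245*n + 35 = -63*l^3 + l^2*(-63*n - 490) + l*(-490*n - 343) - 343*n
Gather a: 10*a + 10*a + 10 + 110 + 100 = 20*a + 220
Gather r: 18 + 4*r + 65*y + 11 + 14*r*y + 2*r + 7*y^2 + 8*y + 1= r*(14*y + 6) + 7*y^2 + 73*y + 30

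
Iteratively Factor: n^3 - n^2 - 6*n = (n - 3)*(n^2 + 2*n) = n*(n - 3)*(n + 2)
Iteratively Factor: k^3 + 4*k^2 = (k)*(k^2 + 4*k) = k*(k + 4)*(k)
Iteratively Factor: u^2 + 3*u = (u)*(u + 3)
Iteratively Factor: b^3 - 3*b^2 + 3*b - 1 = (b - 1)*(b^2 - 2*b + 1) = (b - 1)^2*(b - 1)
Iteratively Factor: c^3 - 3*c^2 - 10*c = (c)*(c^2 - 3*c - 10) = c*(c + 2)*(c - 5)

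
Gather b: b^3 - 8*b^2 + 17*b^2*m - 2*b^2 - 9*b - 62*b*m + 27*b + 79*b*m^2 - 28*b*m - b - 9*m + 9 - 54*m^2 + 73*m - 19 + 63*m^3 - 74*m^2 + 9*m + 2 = b^3 + b^2*(17*m - 10) + b*(79*m^2 - 90*m + 17) + 63*m^3 - 128*m^2 + 73*m - 8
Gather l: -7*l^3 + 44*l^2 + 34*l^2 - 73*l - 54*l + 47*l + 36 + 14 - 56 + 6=-7*l^3 + 78*l^2 - 80*l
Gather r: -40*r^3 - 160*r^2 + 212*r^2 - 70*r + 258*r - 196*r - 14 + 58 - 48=-40*r^3 + 52*r^2 - 8*r - 4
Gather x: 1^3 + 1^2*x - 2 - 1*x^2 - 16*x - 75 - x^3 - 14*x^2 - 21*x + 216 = -x^3 - 15*x^2 - 36*x + 140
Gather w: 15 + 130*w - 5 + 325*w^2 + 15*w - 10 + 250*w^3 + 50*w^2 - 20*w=250*w^3 + 375*w^2 + 125*w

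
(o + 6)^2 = o^2 + 12*o + 36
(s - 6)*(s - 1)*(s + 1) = s^3 - 6*s^2 - s + 6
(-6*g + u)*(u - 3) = -6*g*u + 18*g + u^2 - 3*u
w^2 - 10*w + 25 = (w - 5)^2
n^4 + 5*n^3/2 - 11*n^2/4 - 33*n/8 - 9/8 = (n - 3/2)*(n + 1/2)^2*(n + 3)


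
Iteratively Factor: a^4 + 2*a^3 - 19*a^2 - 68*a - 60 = (a + 3)*(a^3 - a^2 - 16*a - 20) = (a + 2)*(a + 3)*(a^2 - 3*a - 10) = (a - 5)*(a + 2)*(a + 3)*(a + 2)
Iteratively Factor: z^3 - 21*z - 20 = (z - 5)*(z^2 + 5*z + 4) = (z - 5)*(z + 4)*(z + 1)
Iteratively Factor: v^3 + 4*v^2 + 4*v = (v + 2)*(v^2 + 2*v) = (v + 2)^2*(v)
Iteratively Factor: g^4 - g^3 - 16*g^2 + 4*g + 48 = (g + 2)*(g^3 - 3*g^2 - 10*g + 24) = (g + 2)*(g + 3)*(g^2 - 6*g + 8) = (g - 4)*(g + 2)*(g + 3)*(g - 2)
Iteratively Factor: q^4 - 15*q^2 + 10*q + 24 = (q + 4)*(q^3 - 4*q^2 + q + 6) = (q + 1)*(q + 4)*(q^2 - 5*q + 6) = (q - 2)*(q + 1)*(q + 4)*(q - 3)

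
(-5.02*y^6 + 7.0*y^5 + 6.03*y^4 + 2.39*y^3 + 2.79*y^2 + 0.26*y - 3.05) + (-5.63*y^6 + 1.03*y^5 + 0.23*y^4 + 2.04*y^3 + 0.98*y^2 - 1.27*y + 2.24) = -10.65*y^6 + 8.03*y^5 + 6.26*y^4 + 4.43*y^3 + 3.77*y^2 - 1.01*y - 0.81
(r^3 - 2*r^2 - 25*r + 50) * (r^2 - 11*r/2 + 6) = r^5 - 15*r^4/2 - 8*r^3 + 351*r^2/2 - 425*r + 300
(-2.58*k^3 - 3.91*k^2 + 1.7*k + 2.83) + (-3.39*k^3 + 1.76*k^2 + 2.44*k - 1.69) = -5.97*k^3 - 2.15*k^2 + 4.14*k + 1.14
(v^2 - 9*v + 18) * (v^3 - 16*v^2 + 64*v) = v^5 - 25*v^4 + 226*v^3 - 864*v^2 + 1152*v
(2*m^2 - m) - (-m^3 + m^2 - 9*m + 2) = m^3 + m^2 + 8*m - 2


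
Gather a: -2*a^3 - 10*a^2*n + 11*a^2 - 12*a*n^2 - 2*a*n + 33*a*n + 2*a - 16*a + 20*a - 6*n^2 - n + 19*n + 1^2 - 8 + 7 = -2*a^3 + a^2*(11 - 10*n) + a*(-12*n^2 + 31*n + 6) - 6*n^2 + 18*n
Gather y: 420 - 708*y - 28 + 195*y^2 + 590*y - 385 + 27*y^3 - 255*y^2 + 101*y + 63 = 27*y^3 - 60*y^2 - 17*y + 70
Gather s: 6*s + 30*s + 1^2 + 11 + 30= 36*s + 42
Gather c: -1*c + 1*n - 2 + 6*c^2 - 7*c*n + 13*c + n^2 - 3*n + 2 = 6*c^2 + c*(12 - 7*n) + n^2 - 2*n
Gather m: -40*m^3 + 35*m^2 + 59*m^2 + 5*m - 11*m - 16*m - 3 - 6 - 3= -40*m^3 + 94*m^2 - 22*m - 12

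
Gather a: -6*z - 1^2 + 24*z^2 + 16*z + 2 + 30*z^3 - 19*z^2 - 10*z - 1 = 30*z^3 + 5*z^2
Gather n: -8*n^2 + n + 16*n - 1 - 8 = -8*n^2 + 17*n - 9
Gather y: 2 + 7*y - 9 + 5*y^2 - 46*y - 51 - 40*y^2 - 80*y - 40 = -35*y^2 - 119*y - 98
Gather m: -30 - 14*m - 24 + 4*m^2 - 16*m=4*m^2 - 30*m - 54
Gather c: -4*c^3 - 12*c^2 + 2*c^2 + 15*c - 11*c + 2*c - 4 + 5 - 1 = -4*c^3 - 10*c^2 + 6*c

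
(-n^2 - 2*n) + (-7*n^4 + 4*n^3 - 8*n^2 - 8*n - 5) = -7*n^4 + 4*n^3 - 9*n^2 - 10*n - 5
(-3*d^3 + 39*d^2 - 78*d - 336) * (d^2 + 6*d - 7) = -3*d^5 + 21*d^4 + 177*d^3 - 1077*d^2 - 1470*d + 2352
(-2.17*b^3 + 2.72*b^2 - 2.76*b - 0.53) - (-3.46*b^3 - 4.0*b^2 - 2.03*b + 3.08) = 1.29*b^3 + 6.72*b^2 - 0.73*b - 3.61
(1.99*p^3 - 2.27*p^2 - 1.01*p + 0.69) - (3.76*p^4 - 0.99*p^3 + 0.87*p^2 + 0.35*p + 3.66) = -3.76*p^4 + 2.98*p^3 - 3.14*p^2 - 1.36*p - 2.97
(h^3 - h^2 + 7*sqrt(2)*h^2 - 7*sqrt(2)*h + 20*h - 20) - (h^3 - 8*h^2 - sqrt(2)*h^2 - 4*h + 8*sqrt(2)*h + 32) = 7*h^2 + 8*sqrt(2)*h^2 - 15*sqrt(2)*h + 24*h - 52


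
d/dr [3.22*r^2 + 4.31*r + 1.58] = 6.44*r + 4.31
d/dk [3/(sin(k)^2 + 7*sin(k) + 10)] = -3*(2*sin(k) + 7)*cos(k)/(sin(k)^2 + 7*sin(k) + 10)^2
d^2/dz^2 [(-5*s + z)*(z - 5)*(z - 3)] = -10*s + 6*z - 16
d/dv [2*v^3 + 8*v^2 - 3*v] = 6*v^2 + 16*v - 3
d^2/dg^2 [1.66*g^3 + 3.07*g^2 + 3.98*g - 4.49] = 9.96*g + 6.14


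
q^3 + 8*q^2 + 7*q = q*(q + 1)*(q + 7)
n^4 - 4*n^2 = n^2*(n - 2)*(n + 2)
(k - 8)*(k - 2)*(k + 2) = k^3 - 8*k^2 - 4*k + 32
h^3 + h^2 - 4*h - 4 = (h - 2)*(h + 1)*(h + 2)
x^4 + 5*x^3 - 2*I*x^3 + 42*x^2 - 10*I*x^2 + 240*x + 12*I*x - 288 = (x - 1)*(x + 6)*(x - 8*I)*(x + 6*I)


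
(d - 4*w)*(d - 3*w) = d^2 - 7*d*w + 12*w^2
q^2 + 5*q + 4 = (q + 1)*(q + 4)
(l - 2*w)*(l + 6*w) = l^2 + 4*l*w - 12*w^2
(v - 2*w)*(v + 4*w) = v^2 + 2*v*w - 8*w^2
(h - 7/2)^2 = h^2 - 7*h + 49/4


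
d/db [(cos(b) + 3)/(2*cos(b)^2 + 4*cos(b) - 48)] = (cos(b)^2 + 6*cos(b) + 30)*sin(b)/(2*(cos(b)^2 + 2*cos(b) - 24)^2)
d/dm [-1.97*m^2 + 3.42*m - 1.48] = 3.42 - 3.94*m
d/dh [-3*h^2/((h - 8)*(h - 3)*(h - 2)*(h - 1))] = 6*h*(h^4 - 7*h^3 + 47*h - 48)/(h^8 - 28*h^7 + 314*h^6 - 1840*h^5 + 6209*h^4 - 12436*h^3 + 14500*h^2 - 9024*h + 2304)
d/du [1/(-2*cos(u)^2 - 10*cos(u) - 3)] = -2*(2*cos(u) + 5)*sin(u)/(10*cos(u) + cos(2*u) + 4)^2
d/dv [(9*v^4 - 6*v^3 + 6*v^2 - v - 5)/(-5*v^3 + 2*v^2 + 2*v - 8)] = (-45*v^6 + 36*v^5 + 72*v^4 - 322*v^3 + 83*v^2 - 76*v + 18)/(25*v^6 - 20*v^5 - 16*v^4 + 88*v^3 - 28*v^2 - 32*v + 64)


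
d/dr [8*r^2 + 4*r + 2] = 16*r + 4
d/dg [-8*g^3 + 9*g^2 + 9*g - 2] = -24*g^2 + 18*g + 9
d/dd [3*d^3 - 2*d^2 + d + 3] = 9*d^2 - 4*d + 1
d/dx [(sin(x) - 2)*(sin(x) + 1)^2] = -3*cos(x)^3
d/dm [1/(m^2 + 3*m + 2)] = (-2*m - 3)/(m^2 + 3*m + 2)^2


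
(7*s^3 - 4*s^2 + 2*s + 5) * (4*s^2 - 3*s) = 28*s^5 - 37*s^4 + 20*s^3 + 14*s^2 - 15*s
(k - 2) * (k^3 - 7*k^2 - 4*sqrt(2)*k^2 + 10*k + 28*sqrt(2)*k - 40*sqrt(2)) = k^4 - 9*k^3 - 4*sqrt(2)*k^3 + 24*k^2 + 36*sqrt(2)*k^2 - 96*sqrt(2)*k - 20*k + 80*sqrt(2)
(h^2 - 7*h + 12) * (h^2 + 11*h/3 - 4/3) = h^4 - 10*h^3/3 - 15*h^2 + 160*h/3 - 16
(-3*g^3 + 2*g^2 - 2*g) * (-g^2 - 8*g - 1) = 3*g^5 + 22*g^4 - 11*g^3 + 14*g^2 + 2*g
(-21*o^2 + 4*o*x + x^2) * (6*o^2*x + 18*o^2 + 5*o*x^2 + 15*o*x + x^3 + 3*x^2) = -126*o^4*x - 378*o^4 - 81*o^3*x^2 - 243*o^3*x + 5*o^2*x^3 + 15*o^2*x^2 + 9*o*x^4 + 27*o*x^3 + x^5 + 3*x^4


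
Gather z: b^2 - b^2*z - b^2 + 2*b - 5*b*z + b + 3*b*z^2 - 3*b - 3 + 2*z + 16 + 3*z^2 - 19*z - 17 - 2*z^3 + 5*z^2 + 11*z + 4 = -2*z^3 + z^2*(3*b + 8) + z*(-b^2 - 5*b - 6)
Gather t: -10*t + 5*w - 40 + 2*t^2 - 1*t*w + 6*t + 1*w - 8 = 2*t^2 + t*(-w - 4) + 6*w - 48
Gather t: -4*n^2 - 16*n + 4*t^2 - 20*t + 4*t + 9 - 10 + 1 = -4*n^2 - 16*n + 4*t^2 - 16*t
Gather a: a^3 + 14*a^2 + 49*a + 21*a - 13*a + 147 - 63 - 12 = a^3 + 14*a^2 + 57*a + 72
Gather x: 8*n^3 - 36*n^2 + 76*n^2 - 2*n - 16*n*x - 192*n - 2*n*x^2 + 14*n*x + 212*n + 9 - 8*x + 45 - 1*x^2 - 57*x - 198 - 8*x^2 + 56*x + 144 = 8*n^3 + 40*n^2 + 18*n + x^2*(-2*n - 9) + x*(-2*n - 9)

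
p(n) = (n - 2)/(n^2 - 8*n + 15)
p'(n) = (8 - 2*n)*(n - 2)/(n^2 - 8*n + 15)^2 + 1/(n^2 - 8*n + 15)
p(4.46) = -3.12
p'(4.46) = -4.91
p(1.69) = -0.07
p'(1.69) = 0.15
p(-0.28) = -0.13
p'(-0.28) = -0.01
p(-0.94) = -0.13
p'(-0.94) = -0.01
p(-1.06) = -0.12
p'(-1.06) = -0.01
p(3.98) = -1.98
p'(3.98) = -0.92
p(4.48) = -3.22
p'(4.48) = -5.32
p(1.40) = -0.10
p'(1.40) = 0.08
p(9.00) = 0.29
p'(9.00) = -0.08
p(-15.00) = -0.05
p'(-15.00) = 0.00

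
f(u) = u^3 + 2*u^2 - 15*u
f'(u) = 3*u^2 + 4*u - 15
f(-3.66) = 32.66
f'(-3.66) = 10.55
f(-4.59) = 14.28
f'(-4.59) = 29.84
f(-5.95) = -50.59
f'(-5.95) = 67.41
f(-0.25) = 3.86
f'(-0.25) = -15.81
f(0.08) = -1.19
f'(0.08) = -14.66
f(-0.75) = 11.95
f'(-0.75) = -16.31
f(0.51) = -7.00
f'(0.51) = -12.18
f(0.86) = -10.78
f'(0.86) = -9.34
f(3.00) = 0.00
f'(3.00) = 24.00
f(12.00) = 1836.00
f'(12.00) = 465.00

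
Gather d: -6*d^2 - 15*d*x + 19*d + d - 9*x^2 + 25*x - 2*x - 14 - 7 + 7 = -6*d^2 + d*(20 - 15*x) - 9*x^2 + 23*x - 14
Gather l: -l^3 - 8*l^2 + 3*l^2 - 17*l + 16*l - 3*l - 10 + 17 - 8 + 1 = -l^3 - 5*l^2 - 4*l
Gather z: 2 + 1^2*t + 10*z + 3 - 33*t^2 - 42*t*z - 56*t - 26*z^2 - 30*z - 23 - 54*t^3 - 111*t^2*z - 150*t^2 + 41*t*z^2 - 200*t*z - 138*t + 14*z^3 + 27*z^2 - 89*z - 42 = -54*t^3 - 183*t^2 - 193*t + 14*z^3 + z^2*(41*t + 1) + z*(-111*t^2 - 242*t - 109) - 60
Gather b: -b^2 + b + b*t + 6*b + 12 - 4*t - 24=-b^2 + b*(t + 7) - 4*t - 12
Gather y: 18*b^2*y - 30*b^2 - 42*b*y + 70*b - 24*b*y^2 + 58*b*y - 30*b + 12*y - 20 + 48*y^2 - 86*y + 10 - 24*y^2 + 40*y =-30*b^2 + 40*b + y^2*(24 - 24*b) + y*(18*b^2 + 16*b - 34) - 10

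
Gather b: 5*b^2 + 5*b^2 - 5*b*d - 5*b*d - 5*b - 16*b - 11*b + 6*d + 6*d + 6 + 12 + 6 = 10*b^2 + b*(-10*d - 32) + 12*d + 24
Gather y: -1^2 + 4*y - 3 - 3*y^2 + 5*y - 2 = -3*y^2 + 9*y - 6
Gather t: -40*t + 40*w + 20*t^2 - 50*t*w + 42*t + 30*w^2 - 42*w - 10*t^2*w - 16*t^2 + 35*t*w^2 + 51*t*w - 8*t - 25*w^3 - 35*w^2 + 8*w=t^2*(4 - 10*w) + t*(35*w^2 + w - 6) - 25*w^3 - 5*w^2 + 6*w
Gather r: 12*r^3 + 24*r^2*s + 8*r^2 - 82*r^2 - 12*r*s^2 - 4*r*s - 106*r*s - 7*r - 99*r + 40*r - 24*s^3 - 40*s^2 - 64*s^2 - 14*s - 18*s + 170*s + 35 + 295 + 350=12*r^3 + r^2*(24*s - 74) + r*(-12*s^2 - 110*s - 66) - 24*s^3 - 104*s^2 + 138*s + 680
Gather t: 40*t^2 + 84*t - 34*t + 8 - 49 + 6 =40*t^2 + 50*t - 35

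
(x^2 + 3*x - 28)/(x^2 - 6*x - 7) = (-x^2 - 3*x + 28)/(-x^2 + 6*x + 7)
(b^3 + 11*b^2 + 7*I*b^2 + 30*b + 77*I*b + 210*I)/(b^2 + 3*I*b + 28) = (b^2 + 11*b + 30)/(b - 4*I)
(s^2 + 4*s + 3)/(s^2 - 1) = (s + 3)/(s - 1)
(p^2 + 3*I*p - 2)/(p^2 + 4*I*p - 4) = (p + I)/(p + 2*I)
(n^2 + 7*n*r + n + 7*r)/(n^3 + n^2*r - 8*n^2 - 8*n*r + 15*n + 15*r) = (n^2 + 7*n*r + n + 7*r)/(n^3 + n^2*r - 8*n^2 - 8*n*r + 15*n + 15*r)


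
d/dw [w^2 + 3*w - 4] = 2*w + 3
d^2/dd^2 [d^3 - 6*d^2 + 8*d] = 6*d - 12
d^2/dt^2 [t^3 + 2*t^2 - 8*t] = 6*t + 4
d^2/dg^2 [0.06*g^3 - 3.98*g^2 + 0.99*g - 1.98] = 0.36*g - 7.96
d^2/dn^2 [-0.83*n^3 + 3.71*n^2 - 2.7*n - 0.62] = 7.42 - 4.98*n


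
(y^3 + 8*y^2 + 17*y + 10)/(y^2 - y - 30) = (y^2 + 3*y + 2)/(y - 6)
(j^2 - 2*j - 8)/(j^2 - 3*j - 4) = (j + 2)/(j + 1)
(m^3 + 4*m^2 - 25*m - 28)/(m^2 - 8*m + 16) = (m^2 + 8*m + 7)/(m - 4)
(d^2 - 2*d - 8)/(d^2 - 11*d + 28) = (d + 2)/(d - 7)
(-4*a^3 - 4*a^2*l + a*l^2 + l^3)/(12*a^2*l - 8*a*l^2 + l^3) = (-2*a^2 - 3*a*l - l^2)/(l*(6*a - l))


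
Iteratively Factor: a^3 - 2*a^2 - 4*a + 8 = (a + 2)*(a^2 - 4*a + 4) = (a - 2)*(a + 2)*(a - 2)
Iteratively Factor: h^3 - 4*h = (h)*(h^2 - 4) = h*(h + 2)*(h - 2)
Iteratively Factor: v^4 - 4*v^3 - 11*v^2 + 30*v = (v - 2)*(v^3 - 2*v^2 - 15*v) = (v - 2)*(v + 3)*(v^2 - 5*v) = (v - 5)*(v - 2)*(v + 3)*(v)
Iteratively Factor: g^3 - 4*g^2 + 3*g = (g - 3)*(g^2 - g) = (g - 3)*(g - 1)*(g)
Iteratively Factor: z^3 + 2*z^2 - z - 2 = (z - 1)*(z^2 + 3*z + 2) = (z - 1)*(z + 1)*(z + 2)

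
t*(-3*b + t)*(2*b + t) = -6*b^2*t - b*t^2 + t^3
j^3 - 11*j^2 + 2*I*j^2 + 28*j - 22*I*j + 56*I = (j - 7)*(j - 4)*(j + 2*I)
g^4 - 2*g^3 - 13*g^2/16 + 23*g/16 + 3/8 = (g - 2)*(g - 1)*(g + 1/4)*(g + 3/4)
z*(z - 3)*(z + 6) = z^3 + 3*z^2 - 18*z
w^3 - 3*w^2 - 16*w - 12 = (w - 6)*(w + 1)*(w + 2)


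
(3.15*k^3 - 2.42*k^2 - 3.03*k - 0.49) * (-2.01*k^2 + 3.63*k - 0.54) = -6.3315*k^5 + 16.2987*k^4 - 4.3953*k^3 - 8.7072*k^2 - 0.1425*k + 0.2646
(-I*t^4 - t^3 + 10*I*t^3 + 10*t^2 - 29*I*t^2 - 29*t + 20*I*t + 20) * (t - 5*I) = -I*t^5 - 6*t^4 + 10*I*t^4 + 60*t^3 - 24*I*t^3 - 174*t^2 - 30*I*t^2 + 120*t + 145*I*t - 100*I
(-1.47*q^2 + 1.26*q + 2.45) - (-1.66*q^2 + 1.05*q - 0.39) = 0.19*q^2 + 0.21*q + 2.84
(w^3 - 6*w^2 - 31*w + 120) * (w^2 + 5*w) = w^5 - w^4 - 61*w^3 - 35*w^2 + 600*w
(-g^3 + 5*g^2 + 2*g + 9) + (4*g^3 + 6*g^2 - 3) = 3*g^3 + 11*g^2 + 2*g + 6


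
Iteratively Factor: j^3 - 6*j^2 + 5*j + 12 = (j + 1)*(j^2 - 7*j + 12) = (j - 4)*(j + 1)*(j - 3)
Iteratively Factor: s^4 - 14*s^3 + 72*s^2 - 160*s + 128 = (s - 4)*(s^3 - 10*s^2 + 32*s - 32) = (s - 4)^2*(s^2 - 6*s + 8) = (s - 4)^2*(s - 2)*(s - 4)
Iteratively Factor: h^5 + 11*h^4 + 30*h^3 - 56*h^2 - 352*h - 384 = (h + 4)*(h^4 + 7*h^3 + 2*h^2 - 64*h - 96) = (h + 2)*(h + 4)*(h^3 + 5*h^2 - 8*h - 48) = (h + 2)*(h + 4)^2*(h^2 + h - 12) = (h - 3)*(h + 2)*(h + 4)^2*(h + 4)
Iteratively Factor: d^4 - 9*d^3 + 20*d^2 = (d)*(d^3 - 9*d^2 + 20*d) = d^2*(d^2 - 9*d + 20) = d^2*(d - 5)*(d - 4)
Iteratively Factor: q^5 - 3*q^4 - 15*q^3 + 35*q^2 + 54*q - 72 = (q - 1)*(q^4 - 2*q^3 - 17*q^2 + 18*q + 72) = (q - 3)*(q - 1)*(q^3 + q^2 - 14*q - 24) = (q - 3)*(q - 1)*(q + 3)*(q^2 - 2*q - 8) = (q - 3)*(q - 1)*(q + 2)*(q + 3)*(q - 4)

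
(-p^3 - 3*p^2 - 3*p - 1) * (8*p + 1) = -8*p^4 - 25*p^3 - 27*p^2 - 11*p - 1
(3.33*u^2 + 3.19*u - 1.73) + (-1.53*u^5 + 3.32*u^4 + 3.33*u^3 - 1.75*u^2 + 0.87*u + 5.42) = -1.53*u^5 + 3.32*u^4 + 3.33*u^3 + 1.58*u^2 + 4.06*u + 3.69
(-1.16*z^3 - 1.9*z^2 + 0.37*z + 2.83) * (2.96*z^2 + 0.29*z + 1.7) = -3.4336*z^5 - 5.9604*z^4 - 1.4278*z^3 + 5.2541*z^2 + 1.4497*z + 4.811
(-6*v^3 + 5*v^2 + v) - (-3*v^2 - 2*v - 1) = -6*v^3 + 8*v^2 + 3*v + 1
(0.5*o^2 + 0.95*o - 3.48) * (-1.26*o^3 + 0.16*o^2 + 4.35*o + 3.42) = -0.63*o^5 - 1.117*o^4 + 6.7118*o^3 + 5.2857*o^2 - 11.889*o - 11.9016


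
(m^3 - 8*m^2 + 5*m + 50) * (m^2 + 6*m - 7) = m^5 - 2*m^4 - 50*m^3 + 136*m^2 + 265*m - 350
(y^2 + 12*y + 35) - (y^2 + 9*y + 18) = 3*y + 17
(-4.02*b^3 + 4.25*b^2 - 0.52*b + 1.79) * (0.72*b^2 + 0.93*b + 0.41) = -2.8944*b^5 - 0.6786*b^4 + 1.9299*b^3 + 2.5477*b^2 + 1.4515*b + 0.7339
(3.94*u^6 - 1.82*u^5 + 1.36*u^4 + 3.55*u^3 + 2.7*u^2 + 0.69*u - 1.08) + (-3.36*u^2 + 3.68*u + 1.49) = 3.94*u^6 - 1.82*u^5 + 1.36*u^4 + 3.55*u^3 - 0.66*u^2 + 4.37*u + 0.41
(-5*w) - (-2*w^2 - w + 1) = 2*w^2 - 4*w - 1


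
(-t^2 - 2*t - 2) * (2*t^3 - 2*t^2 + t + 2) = -2*t^5 - 2*t^4 - t^3 - 6*t - 4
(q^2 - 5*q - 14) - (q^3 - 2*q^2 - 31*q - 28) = -q^3 + 3*q^2 + 26*q + 14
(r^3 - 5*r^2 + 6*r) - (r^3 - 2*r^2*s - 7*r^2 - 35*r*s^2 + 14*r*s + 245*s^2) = 2*r^2*s + 2*r^2 + 35*r*s^2 - 14*r*s + 6*r - 245*s^2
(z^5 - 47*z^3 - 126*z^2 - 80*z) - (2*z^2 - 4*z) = z^5 - 47*z^3 - 128*z^2 - 76*z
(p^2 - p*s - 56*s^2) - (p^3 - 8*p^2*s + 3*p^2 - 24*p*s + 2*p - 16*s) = -p^3 + 8*p^2*s - 2*p^2 + 23*p*s - 2*p - 56*s^2 + 16*s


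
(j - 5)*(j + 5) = j^2 - 25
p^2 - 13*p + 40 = (p - 8)*(p - 5)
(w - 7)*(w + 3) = w^2 - 4*w - 21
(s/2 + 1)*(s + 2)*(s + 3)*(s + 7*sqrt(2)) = s^4/2 + 7*s^3/2 + 7*sqrt(2)*s^3/2 + 8*s^2 + 49*sqrt(2)*s^2/2 + 6*s + 56*sqrt(2)*s + 42*sqrt(2)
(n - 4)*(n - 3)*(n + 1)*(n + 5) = n^4 - n^3 - 25*n^2 + 37*n + 60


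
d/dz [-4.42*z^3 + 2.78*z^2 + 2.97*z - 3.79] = -13.26*z^2 + 5.56*z + 2.97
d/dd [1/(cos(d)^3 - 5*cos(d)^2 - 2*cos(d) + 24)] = (3*cos(d)^2 - 10*cos(d) - 2)*sin(d)/(cos(d)^3 - 5*cos(d)^2 - 2*cos(d) + 24)^2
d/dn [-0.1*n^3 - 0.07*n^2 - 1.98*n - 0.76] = -0.3*n^2 - 0.14*n - 1.98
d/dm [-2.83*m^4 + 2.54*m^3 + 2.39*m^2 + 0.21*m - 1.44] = -11.32*m^3 + 7.62*m^2 + 4.78*m + 0.21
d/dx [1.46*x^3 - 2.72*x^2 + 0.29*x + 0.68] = 4.38*x^2 - 5.44*x + 0.29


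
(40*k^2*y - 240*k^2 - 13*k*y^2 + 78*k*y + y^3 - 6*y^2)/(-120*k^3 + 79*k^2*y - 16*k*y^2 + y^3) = (y - 6)/(-3*k + y)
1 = 1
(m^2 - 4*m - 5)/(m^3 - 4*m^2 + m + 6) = (m - 5)/(m^2 - 5*m + 6)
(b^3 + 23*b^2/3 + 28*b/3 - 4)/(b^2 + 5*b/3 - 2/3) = b + 6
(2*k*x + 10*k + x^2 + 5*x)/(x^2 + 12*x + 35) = (2*k + x)/(x + 7)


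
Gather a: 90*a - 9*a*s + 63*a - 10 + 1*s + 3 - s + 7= a*(153 - 9*s)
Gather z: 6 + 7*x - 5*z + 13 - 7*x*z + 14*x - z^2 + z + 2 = 21*x - z^2 + z*(-7*x - 4) + 21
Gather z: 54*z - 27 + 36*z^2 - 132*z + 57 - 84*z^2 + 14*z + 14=-48*z^2 - 64*z + 44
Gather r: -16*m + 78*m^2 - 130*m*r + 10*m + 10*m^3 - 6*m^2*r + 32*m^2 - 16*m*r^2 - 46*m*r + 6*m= 10*m^3 + 110*m^2 - 16*m*r^2 + r*(-6*m^2 - 176*m)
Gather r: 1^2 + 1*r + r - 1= 2*r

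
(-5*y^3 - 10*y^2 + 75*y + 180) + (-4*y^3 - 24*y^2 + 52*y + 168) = -9*y^3 - 34*y^2 + 127*y + 348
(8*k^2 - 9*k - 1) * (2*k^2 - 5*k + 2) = 16*k^4 - 58*k^3 + 59*k^2 - 13*k - 2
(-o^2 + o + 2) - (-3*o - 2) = -o^2 + 4*o + 4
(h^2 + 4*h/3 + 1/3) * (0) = 0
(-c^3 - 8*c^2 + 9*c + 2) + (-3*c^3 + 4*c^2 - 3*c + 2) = -4*c^3 - 4*c^2 + 6*c + 4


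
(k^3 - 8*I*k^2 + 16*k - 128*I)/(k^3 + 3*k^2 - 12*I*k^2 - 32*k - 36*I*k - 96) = (k + 4*I)/(k + 3)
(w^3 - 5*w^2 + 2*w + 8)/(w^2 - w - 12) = (w^2 - w - 2)/(w + 3)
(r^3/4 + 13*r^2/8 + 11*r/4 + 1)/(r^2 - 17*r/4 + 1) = (2*r^3 + 13*r^2 + 22*r + 8)/(2*(4*r^2 - 17*r + 4))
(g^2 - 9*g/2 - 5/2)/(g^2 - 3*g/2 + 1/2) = (2*g^2 - 9*g - 5)/(2*g^2 - 3*g + 1)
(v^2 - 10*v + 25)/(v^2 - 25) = (v - 5)/(v + 5)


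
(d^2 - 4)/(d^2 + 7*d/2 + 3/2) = 2*(d^2 - 4)/(2*d^2 + 7*d + 3)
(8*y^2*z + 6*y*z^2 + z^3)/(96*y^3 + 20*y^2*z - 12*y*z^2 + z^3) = z*(4*y + z)/(48*y^2 - 14*y*z + z^2)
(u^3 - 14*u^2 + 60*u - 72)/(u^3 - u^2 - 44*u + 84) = (u - 6)/(u + 7)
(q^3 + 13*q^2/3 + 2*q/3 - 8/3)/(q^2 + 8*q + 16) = (3*q^2 + q - 2)/(3*(q + 4))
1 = 1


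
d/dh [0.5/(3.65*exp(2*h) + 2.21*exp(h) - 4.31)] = (-3.65*exp(h) - 1.105)*exp(h)/(3.65*exp(2*h) + 2.21*exp(h) - 4.31)^2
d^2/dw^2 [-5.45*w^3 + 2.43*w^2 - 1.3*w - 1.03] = 4.86 - 32.7*w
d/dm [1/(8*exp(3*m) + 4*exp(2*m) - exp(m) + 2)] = (-24*exp(2*m) - 8*exp(m) + 1)*exp(m)/(8*exp(3*m) + 4*exp(2*m) - exp(m) + 2)^2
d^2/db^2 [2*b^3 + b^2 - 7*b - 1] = 12*b + 2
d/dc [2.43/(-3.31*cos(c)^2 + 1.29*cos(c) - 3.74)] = (3.1347 - 16.0866*cos(c))*sin(c)/(3.31*cos(c)^2 - 1.29*cos(c) + 3.74)^2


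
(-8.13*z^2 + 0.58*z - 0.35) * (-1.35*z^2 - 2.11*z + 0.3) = 10.9755*z^4 + 16.3713*z^3 - 3.1903*z^2 + 0.9125*z - 0.105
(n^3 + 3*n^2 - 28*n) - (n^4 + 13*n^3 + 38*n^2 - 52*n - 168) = -n^4 - 12*n^3 - 35*n^2 + 24*n + 168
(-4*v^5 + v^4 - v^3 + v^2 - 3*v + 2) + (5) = -4*v^5 + v^4 - v^3 + v^2 - 3*v + 7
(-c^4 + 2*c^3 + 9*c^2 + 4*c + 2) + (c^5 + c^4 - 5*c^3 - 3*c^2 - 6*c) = c^5 - 3*c^3 + 6*c^2 - 2*c + 2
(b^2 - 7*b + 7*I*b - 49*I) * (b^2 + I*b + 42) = b^4 - 7*b^3 + 8*I*b^3 + 35*b^2 - 56*I*b^2 - 245*b + 294*I*b - 2058*I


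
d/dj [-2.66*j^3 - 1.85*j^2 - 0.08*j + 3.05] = -7.98*j^2 - 3.7*j - 0.08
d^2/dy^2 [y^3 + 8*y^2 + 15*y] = 6*y + 16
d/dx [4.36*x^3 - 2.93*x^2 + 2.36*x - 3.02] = 13.08*x^2 - 5.86*x + 2.36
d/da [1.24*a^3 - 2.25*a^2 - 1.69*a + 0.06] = 3.72*a^2 - 4.5*a - 1.69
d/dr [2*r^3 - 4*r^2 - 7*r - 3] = 6*r^2 - 8*r - 7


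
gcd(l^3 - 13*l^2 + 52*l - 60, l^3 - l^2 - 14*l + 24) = l - 2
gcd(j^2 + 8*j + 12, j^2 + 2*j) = j + 2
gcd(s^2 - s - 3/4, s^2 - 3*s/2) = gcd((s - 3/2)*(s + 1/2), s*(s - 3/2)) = s - 3/2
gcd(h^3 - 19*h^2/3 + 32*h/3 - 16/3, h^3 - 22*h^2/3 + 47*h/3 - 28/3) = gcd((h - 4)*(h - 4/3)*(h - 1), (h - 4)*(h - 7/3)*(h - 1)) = h^2 - 5*h + 4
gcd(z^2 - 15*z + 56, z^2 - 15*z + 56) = z^2 - 15*z + 56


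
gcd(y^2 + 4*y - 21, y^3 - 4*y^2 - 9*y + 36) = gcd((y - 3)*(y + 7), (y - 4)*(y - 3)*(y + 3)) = y - 3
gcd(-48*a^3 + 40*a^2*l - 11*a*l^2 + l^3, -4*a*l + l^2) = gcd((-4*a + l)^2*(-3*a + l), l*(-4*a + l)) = 4*a - l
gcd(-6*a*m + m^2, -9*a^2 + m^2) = 1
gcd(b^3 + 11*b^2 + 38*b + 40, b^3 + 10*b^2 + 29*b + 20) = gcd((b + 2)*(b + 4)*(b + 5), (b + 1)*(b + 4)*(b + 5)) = b^2 + 9*b + 20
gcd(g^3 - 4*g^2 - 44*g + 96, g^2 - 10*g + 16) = g^2 - 10*g + 16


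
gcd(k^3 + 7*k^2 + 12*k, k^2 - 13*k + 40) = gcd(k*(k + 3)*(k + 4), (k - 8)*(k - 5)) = 1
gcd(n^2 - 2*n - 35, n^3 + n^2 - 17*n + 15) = n + 5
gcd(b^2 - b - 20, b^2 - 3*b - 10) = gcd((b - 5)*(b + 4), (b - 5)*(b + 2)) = b - 5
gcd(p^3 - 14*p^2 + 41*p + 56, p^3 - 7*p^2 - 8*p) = p^2 - 7*p - 8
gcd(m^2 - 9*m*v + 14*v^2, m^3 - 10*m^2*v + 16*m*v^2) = -m + 2*v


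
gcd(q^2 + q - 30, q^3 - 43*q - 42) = q + 6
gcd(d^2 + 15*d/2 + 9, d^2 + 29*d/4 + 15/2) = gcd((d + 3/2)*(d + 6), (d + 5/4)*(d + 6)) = d + 6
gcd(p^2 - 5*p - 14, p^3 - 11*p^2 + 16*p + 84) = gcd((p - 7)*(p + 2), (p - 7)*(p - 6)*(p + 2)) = p^2 - 5*p - 14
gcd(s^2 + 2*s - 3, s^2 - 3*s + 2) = s - 1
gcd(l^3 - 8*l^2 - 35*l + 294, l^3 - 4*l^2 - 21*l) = l - 7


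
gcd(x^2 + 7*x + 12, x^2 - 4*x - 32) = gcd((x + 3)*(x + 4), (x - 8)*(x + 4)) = x + 4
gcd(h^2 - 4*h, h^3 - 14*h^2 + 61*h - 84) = h - 4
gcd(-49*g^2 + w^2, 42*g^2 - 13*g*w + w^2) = -7*g + w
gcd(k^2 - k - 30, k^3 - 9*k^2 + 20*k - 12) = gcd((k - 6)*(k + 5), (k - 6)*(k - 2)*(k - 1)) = k - 6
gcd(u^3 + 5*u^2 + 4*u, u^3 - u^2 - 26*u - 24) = u^2 + 5*u + 4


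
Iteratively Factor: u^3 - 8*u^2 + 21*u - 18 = (u - 2)*(u^2 - 6*u + 9) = (u - 3)*(u - 2)*(u - 3)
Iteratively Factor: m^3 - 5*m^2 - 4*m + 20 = (m - 2)*(m^2 - 3*m - 10) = (m - 2)*(m + 2)*(m - 5)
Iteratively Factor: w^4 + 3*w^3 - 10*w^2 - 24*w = (w + 2)*(w^3 + w^2 - 12*w) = (w - 3)*(w + 2)*(w^2 + 4*w) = w*(w - 3)*(w + 2)*(w + 4)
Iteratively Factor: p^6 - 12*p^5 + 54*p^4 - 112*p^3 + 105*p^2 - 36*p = (p - 3)*(p^5 - 9*p^4 + 27*p^3 - 31*p^2 + 12*p) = p*(p - 3)*(p^4 - 9*p^3 + 27*p^2 - 31*p + 12) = p*(p - 3)*(p - 1)*(p^3 - 8*p^2 + 19*p - 12) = p*(p - 3)^2*(p - 1)*(p^2 - 5*p + 4) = p*(p - 4)*(p - 3)^2*(p - 1)*(p - 1)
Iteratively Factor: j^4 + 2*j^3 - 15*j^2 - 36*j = (j - 4)*(j^3 + 6*j^2 + 9*j) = (j - 4)*(j + 3)*(j^2 + 3*j) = (j - 4)*(j + 3)^2*(j)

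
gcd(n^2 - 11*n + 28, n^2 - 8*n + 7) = n - 7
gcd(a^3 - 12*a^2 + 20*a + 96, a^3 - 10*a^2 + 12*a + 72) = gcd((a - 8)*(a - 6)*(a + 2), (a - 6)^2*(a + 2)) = a^2 - 4*a - 12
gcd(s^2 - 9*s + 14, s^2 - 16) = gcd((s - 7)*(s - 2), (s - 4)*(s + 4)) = 1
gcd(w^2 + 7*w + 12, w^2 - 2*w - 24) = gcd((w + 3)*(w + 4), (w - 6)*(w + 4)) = w + 4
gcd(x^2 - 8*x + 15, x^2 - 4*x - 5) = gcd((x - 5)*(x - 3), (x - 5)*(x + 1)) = x - 5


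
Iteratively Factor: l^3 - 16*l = (l + 4)*(l^2 - 4*l) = (l - 4)*(l + 4)*(l)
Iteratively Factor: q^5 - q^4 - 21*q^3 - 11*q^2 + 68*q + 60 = (q - 5)*(q^4 + 4*q^3 - q^2 - 16*q - 12) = (q - 5)*(q + 1)*(q^3 + 3*q^2 - 4*q - 12) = (q - 5)*(q + 1)*(q + 2)*(q^2 + q - 6) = (q - 5)*(q - 2)*(q + 1)*(q + 2)*(q + 3)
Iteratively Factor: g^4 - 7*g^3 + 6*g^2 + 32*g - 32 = (g - 4)*(g^3 - 3*g^2 - 6*g + 8) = (g - 4)^2*(g^2 + g - 2) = (g - 4)^2*(g - 1)*(g + 2)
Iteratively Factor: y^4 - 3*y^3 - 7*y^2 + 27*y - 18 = (y + 3)*(y^3 - 6*y^2 + 11*y - 6) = (y - 3)*(y + 3)*(y^2 - 3*y + 2) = (y - 3)*(y - 2)*(y + 3)*(y - 1)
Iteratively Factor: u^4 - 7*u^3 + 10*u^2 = (u - 2)*(u^3 - 5*u^2) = u*(u - 2)*(u^2 - 5*u) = u*(u - 5)*(u - 2)*(u)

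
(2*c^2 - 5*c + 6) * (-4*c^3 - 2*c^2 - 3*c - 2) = -8*c^5 + 16*c^4 - 20*c^3 - c^2 - 8*c - 12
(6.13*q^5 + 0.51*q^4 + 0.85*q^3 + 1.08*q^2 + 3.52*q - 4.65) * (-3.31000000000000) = -20.2903*q^5 - 1.6881*q^4 - 2.8135*q^3 - 3.5748*q^2 - 11.6512*q + 15.3915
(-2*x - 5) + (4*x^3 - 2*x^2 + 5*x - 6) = 4*x^3 - 2*x^2 + 3*x - 11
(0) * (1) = 0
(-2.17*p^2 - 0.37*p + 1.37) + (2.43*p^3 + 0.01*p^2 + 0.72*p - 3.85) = 2.43*p^3 - 2.16*p^2 + 0.35*p - 2.48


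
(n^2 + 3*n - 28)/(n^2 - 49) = (n - 4)/(n - 7)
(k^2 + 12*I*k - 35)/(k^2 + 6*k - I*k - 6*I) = (k^2 + 12*I*k - 35)/(k^2 + k*(6 - I) - 6*I)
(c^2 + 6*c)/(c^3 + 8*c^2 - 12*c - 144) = c/(c^2 + 2*c - 24)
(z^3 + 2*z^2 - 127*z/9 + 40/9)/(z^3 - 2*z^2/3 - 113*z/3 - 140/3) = (9*z^2 - 27*z + 8)/(3*(3*z^2 - 17*z - 28))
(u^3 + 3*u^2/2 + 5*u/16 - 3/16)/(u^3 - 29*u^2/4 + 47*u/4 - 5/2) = (4*u^2 + 7*u + 3)/(4*(u^2 - 7*u + 10))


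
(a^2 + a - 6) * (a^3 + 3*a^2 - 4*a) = a^5 + 4*a^4 - 7*a^3 - 22*a^2 + 24*a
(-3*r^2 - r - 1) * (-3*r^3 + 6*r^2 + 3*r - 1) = 9*r^5 - 15*r^4 - 12*r^3 - 6*r^2 - 2*r + 1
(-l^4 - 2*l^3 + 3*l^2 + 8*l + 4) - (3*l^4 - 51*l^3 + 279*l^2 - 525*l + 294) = -4*l^4 + 49*l^3 - 276*l^2 + 533*l - 290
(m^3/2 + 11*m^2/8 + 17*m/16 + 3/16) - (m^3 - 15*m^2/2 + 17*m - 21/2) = -m^3/2 + 71*m^2/8 - 255*m/16 + 171/16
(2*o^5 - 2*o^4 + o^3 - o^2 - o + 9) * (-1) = -2*o^5 + 2*o^4 - o^3 + o^2 + o - 9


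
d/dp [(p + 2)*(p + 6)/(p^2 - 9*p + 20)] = (-17*p^2 + 16*p + 268)/(p^4 - 18*p^3 + 121*p^2 - 360*p + 400)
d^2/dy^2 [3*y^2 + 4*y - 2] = 6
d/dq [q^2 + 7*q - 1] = 2*q + 7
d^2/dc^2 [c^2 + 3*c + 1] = 2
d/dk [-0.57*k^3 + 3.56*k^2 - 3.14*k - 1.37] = -1.71*k^2 + 7.12*k - 3.14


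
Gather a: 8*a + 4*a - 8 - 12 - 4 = 12*a - 24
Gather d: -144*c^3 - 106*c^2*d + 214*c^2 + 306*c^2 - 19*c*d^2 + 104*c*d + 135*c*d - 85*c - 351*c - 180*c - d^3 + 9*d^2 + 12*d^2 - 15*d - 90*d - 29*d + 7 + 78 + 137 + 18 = -144*c^3 + 520*c^2 - 616*c - d^3 + d^2*(21 - 19*c) + d*(-106*c^2 + 239*c - 134) + 240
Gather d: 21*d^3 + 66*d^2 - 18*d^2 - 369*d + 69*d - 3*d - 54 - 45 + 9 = 21*d^3 + 48*d^2 - 303*d - 90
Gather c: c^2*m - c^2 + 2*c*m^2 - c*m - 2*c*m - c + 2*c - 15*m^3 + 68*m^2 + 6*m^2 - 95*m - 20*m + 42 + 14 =c^2*(m - 1) + c*(2*m^2 - 3*m + 1) - 15*m^3 + 74*m^2 - 115*m + 56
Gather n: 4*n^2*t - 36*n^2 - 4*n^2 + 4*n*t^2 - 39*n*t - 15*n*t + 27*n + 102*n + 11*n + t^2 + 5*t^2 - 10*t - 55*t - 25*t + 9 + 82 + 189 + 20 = n^2*(4*t - 40) + n*(4*t^2 - 54*t + 140) + 6*t^2 - 90*t + 300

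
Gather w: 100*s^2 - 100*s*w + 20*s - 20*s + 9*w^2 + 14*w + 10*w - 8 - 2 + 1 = 100*s^2 + 9*w^2 + w*(24 - 100*s) - 9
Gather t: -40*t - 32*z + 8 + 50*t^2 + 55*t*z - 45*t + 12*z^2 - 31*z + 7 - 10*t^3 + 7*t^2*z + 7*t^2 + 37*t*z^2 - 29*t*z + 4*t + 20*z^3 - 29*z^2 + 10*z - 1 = -10*t^3 + t^2*(7*z + 57) + t*(37*z^2 + 26*z - 81) + 20*z^3 - 17*z^2 - 53*z + 14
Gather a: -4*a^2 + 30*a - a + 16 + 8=-4*a^2 + 29*a + 24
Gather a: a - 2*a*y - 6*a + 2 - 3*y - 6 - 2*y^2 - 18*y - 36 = a*(-2*y - 5) - 2*y^2 - 21*y - 40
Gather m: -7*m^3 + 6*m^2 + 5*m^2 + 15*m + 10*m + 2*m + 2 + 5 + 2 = -7*m^3 + 11*m^2 + 27*m + 9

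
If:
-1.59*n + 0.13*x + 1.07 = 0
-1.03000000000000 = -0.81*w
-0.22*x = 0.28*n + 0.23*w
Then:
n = 0.51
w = 1.27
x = -1.98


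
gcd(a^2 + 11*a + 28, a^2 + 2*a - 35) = a + 7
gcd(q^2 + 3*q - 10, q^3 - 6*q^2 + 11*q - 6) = q - 2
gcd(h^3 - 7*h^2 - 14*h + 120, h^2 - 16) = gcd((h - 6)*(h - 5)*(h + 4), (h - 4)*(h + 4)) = h + 4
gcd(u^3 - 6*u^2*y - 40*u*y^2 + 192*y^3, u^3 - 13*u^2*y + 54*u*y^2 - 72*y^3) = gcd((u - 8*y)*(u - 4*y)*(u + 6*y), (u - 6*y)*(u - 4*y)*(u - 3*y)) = -u + 4*y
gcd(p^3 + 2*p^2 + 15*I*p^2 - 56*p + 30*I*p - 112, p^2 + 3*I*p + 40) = p + 8*I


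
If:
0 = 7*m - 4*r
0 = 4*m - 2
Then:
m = 1/2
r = 7/8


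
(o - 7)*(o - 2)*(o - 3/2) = o^3 - 21*o^2/2 + 55*o/2 - 21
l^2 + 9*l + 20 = (l + 4)*(l + 5)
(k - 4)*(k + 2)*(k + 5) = k^3 + 3*k^2 - 18*k - 40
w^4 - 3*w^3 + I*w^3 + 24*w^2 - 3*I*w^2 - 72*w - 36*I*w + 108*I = (w - 3)*(w - 3*I)*(w - 2*I)*(w + 6*I)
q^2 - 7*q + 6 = (q - 6)*(q - 1)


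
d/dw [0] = 0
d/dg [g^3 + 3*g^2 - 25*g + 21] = 3*g^2 + 6*g - 25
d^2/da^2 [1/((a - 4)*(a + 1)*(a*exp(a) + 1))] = (2*(a - 4)^2*(a + 1)^4*exp(2*a) - (a - 4)^2*(a + 1)^2*(a + 2)*(a*exp(a) + 1)*exp(a) + 2*(a - 4)^2*(a + 1)^2*(a*exp(a) + 1)*exp(a) + 2*(a - 4)^2*(a*exp(a) + 1)^2 + 2*(a - 4)*(a + 1)^3*(a*exp(a) + 1)*exp(a) + 2*(a - 4)*(a + 1)*(a*exp(a) + 1)^2 + 2*(a + 1)^2*(a*exp(a) + 1)^2)/((a - 4)^3*(a + 1)^3*(a*exp(a) + 1)^3)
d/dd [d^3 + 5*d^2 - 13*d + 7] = 3*d^2 + 10*d - 13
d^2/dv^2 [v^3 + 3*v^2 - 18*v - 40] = 6*v + 6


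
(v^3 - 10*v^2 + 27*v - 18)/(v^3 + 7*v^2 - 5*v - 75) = (v^2 - 7*v + 6)/(v^2 + 10*v + 25)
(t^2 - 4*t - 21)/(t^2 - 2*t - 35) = (t + 3)/(t + 5)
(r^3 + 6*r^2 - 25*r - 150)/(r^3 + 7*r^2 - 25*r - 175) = (r + 6)/(r + 7)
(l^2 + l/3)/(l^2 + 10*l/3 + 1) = l/(l + 3)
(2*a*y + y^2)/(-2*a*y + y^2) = (2*a + y)/(-2*a + y)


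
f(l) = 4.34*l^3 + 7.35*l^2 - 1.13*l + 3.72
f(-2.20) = -4.43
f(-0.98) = 7.80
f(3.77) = 336.47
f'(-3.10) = 78.42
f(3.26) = 228.51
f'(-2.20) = 29.55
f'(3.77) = 239.34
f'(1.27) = 38.54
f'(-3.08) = 77.11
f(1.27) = 23.03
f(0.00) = 3.72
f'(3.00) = 160.15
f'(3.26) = 185.16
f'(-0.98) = -3.03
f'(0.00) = -1.13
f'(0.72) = 16.20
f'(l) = 13.02*l^2 + 14.7*l - 1.13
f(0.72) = 8.34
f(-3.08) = -49.88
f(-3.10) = -51.44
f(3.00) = 183.66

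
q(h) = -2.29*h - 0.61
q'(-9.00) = -2.29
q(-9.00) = 20.00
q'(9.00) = -2.29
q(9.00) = -21.22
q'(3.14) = -2.29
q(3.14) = -7.80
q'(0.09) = -2.29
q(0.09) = -0.82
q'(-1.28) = -2.29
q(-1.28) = 2.32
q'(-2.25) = -2.29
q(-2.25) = 4.54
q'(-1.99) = -2.29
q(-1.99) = 3.95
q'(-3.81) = -2.29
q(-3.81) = 8.11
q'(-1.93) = -2.29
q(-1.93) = 3.81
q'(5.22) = -2.29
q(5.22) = -12.56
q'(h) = -2.29000000000000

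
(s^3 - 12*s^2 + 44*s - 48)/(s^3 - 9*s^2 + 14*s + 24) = (s - 2)/(s + 1)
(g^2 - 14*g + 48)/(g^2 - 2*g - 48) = (g - 6)/(g + 6)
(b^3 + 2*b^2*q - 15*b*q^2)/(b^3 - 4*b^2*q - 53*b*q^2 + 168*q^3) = b*(-b - 5*q)/(-b^2 + b*q + 56*q^2)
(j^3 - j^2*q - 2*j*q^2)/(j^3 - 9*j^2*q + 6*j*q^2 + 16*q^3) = j/(j - 8*q)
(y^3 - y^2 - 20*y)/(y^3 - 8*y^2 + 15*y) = (y + 4)/(y - 3)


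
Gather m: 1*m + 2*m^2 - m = 2*m^2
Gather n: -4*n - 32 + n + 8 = -3*n - 24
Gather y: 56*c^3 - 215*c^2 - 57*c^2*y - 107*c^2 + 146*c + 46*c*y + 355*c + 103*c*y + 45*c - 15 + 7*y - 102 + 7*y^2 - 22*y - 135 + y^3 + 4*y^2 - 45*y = 56*c^3 - 322*c^2 + 546*c + y^3 + 11*y^2 + y*(-57*c^2 + 149*c - 60) - 252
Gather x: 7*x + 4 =7*x + 4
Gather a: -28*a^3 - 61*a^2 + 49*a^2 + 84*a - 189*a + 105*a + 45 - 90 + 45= -28*a^3 - 12*a^2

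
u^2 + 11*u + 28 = (u + 4)*(u + 7)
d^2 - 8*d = d*(d - 8)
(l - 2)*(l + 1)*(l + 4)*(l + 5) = l^4 + 8*l^3 + 9*l^2 - 38*l - 40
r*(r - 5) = r^2 - 5*r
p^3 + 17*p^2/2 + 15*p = p*(p + 5/2)*(p + 6)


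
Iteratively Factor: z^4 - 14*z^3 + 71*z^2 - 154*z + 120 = (z - 3)*(z^3 - 11*z^2 + 38*z - 40) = (z - 4)*(z - 3)*(z^2 - 7*z + 10) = (z - 5)*(z - 4)*(z - 3)*(z - 2)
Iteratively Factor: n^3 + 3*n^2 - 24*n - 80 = (n - 5)*(n^2 + 8*n + 16) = (n - 5)*(n + 4)*(n + 4)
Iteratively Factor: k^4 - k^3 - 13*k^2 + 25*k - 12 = (k + 4)*(k^3 - 5*k^2 + 7*k - 3) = (k - 1)*(k + 4)*(k^2 - 4*k + 3) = (k - 3)*(k - 1)*(k + 4)*(k - 1)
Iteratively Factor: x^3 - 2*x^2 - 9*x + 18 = (x - 3)*(x^2 + x - 6) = (x - 3)*(x - 2)*(x + 3)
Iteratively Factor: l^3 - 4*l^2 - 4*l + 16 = (l + 2)*(l^2 - 6*l + 8) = (l - 2)*(l + 2)*(l - 4)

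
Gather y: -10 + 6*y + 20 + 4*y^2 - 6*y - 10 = 4*y^2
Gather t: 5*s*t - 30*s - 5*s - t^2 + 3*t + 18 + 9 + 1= -35*s - t^2 + t*(5*s + 3) + 28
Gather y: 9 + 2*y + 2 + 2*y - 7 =4*y + 4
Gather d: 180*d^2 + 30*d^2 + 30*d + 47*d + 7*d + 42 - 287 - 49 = 210*d^2 + 84*d - 294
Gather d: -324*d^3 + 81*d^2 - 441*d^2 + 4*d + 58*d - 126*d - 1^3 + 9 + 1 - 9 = -324*d^3 - 360*d^2 - 64*d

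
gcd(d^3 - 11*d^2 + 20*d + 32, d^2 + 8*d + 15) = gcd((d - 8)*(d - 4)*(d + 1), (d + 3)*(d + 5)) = 1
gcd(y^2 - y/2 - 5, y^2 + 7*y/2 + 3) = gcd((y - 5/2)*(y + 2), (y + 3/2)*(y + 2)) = y + 2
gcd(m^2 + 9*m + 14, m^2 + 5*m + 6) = m + 2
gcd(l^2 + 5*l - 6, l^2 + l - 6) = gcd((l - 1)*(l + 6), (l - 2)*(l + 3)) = 1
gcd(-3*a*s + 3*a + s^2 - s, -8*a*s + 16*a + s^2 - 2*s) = 1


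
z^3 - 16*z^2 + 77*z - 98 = (z - 7)^2*(z - 2)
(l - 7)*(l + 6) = l^2 - l - 42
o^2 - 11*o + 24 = (o - 8)*(o - 3)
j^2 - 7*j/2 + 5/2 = (j - 5/2)*(j - 1)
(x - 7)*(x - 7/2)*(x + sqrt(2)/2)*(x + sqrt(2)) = x^4 - 21*x^3/2 + 3*sqrt(2)*x^3/2 - 63*sqrt(2)*x^2/4 + 51*x^2/2 - 21*x/2 + 147*sqrt(2)*x/4 + 49/2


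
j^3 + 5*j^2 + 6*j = j*(j + 2)*(j + 3)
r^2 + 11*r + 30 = (r + 5)*(r + 6)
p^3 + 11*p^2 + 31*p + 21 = (p + 1)*(p + 3)*(p + 7)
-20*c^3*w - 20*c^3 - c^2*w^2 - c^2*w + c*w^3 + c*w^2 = (-5*c + w)*(4*c + w)*(c*w + c)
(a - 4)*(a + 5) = a^2 + a - 20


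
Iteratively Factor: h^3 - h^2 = (h)*(h^2 - h) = h*(h - 1)*(h)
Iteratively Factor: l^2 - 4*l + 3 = (l - 1)*(l - 3)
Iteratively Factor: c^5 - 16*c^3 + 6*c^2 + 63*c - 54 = (c + 3)*(c^4 - 3*c^3 - 7*c^2 + 27*c - 18) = (c - 3)*(c + 3)*(c^3 - 7*c + 6) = (c - 3)*(c + 3)^2*(c^2 - 3*c + 2) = (c - 3)*(c - 1)*(c + 3)^2*(c - 2)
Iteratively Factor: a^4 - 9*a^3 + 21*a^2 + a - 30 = (a - 2)*(a^3 - 7*a^2 + 7*a + 15) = (a - 5)*(a - 2)*(a^2 - 2*a - 3) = (a - 5)*(a - 3)*(a - 2)*(a + 1)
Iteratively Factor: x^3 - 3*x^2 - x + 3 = (x + 1)*(x^2 - 4*x + 3) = (x - 3)*(x + 1)*(x - 1)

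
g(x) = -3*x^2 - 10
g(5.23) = -92.06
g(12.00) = -442.00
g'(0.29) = -1.74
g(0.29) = -10.25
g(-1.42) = -16.05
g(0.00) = -10.00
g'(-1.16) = 6.96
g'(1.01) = -6.06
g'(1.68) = -10.08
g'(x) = -6*x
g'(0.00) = 0.00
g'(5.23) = -31.38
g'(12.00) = -72.00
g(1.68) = -18.47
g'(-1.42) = 8.52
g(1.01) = -13.06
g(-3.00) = -37.00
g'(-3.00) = 18.00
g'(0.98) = -5.88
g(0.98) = -12.88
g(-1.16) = -14.04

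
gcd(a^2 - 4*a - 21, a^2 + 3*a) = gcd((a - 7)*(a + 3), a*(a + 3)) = a + 3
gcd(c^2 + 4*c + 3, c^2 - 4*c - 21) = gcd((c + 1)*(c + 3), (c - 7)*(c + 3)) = c + 3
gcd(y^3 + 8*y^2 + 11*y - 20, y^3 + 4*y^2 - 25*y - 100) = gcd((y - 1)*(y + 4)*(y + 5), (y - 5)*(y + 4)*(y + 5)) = y^2 + 9*y + 20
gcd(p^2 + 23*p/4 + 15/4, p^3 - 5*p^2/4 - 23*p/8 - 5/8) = 1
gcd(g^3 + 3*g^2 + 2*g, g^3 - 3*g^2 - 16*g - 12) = g^2 + 3*g + 2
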